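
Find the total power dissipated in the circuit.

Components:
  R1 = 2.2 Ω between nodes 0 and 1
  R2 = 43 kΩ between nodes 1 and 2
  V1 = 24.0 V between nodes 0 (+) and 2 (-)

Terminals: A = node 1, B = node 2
Nodal analysis, taking node 2 as the 0 V reference.
Source V1 fixes V_0 = 24 V.
KCL at each unknown node (sum of currents leaving = 0; resistances in Ω):
  Node 1: (V_1 - 24)/2.2 + (V_1 - 0)/43000 = 0
Collecting terms: 0.4546 × V_1 = 10.91  =>  V_1 = 24 V
Power in each resistor, P = (ΔV)²/R:
  P_R1 = (24 - 24)²/2.2 = 0.0000006853 W
  P_R2 = (24 - 0)²/43000 = 0.01339 W
P_total = P_R1 + P_R2 = 0.01339 W

Final answer: 0.01339 W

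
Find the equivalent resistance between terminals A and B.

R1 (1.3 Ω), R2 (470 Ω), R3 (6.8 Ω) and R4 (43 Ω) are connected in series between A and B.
Reduce the network between node 0 (A) and node 4 (B) by series/parallel combination:
  Rs1 = R1 + R2 (series, joined only at node 1) = 1.3 + 470 = 471.3 Ω
  Rs2 = R3 + Rs1 (series, joined only at node 2) = 6.8 + 471.3 = 478.1 Ω
  Rs3 = R4 + Rs2 (series, joined only at node 3) = 43 + 478.1 = 521.1 Ω
R_eq = 521.1 Ω

Final answer: 521.1 Ω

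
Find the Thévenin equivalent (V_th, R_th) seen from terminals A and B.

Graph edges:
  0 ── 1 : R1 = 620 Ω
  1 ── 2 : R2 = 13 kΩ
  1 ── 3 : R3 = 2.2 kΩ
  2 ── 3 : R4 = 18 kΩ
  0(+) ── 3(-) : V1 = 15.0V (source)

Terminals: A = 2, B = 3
Step 1 — V_th is the open-circuit voltage V_A - V_B (nothing connected across the terminals).
Nodal analysis, taking node 3 as the 0 V reference.
Source V1 fixes V_0 = 15 V.
KCL at each unknown node (sum of currents leaving = 0; resistances in Ω):
  Node 1: (V_1 - 15)/620 + (V_1 - V_2)/13000 + (V_1 - 0)/2200 = 0
  Node 2: (V_2 - V_1)/13000 + (V_2 - 0)/18000 = 0
Collecting terms (coefficients in siemens):
  0.002144·V_1 - 0.00007692·V_2 = 0.02419
  0.0001325·V_2 - 0.00007692·V_1 = 0
Determinant D = (0.002144)(0.0001325) - (-0.00007692)(-0.00007692) = 0.0000002782
V_1 = [(0.02419)(0.0001325) - (-0.00007692)(0)]/D = 11.52 V
V_2 = [(0.002144)(0) - (0.02419)(-0.00007692)]/D = 6.69 V
V_th = V_2 - V_3 = 6.69 - 0 = 6.69 V
Step 2 — R_th: zero the source — replace V1 by a short circuit (node 3 merges into node 0) — and find the resistance seen between A (node 2) and B (node 0).
Reduce the network between node 2 (A) and node 0 (B) by series/parallel combination:
  Rp1 = R1 ‖ R3 (parallel, both between nodes 0 and 1) = 1/(1/620 + 1/2200) = 483.7 Ω
  Rs1 = R2 + Rp1 (series, joined only at node 1) = 13000 + 483.7 = 13480 Ω
  Rp2 = R4 ‖ Rs1 (parallel, both between nodes 0 and 2) = 1/(1/18000 + 1/13480) = 7709 Ω
R_th = 7.709 kΩ

Final answer: V_th = 6.69 V, R_th = 7.709 kΩ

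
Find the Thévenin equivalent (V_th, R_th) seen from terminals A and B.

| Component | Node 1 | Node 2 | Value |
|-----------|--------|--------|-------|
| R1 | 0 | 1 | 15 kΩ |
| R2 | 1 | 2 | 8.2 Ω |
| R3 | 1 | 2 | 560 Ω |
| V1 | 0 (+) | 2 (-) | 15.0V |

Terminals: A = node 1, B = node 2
Step 1 — V_th is the open-circuit voltage V_A - V_B (nothing connected across the terminals).
Nodal analysis, taking node 2 as the 0 V reference.
Source V1 fixes V_0 = 15 V.
KCL at each unknown node (sum of currents leaving = 0; resistances in Ω):
  Node 1: (V_1 - 15)/15000 + (V_1 - 0)/8.2 + (V_1 - 0)/560 = 0
Collecting terms: 0.1238 × V_1 = 0.001  =>  V_1 = 0.008077 V
V_th = V_1 - V_2 = 0.008077 - 0 = 0.008077 V
Step 2 — R_th: zero the source — replace V1 by a short circuit (node 2 merges into node 0) — and find the resistance seen between A (node 1) and B (node 0).
Reduce the network between node 1 (A) and node 0 (B) by series/parallel combination:
  Rp1 = R1 ‖ R2 ‖ R3 (parallel, all between nodes 0 and 1) = 1/(1/15000 + 1/8.2 + 1/560) = 8.077 Ω
R_th = 8.077 Ω

Final answer: V_th = 0.008077 V, R_th = 8.077 Ω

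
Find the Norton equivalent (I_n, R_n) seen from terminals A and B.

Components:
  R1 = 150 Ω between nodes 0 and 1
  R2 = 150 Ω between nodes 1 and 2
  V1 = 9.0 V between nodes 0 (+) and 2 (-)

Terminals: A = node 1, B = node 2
Find the Thévenin equivalent first; then I_n = V_th/R_th and R_n = R_th.
Step 1 — V_th is the open-circuit voltage V_A - V_B (nothing connected across the terminals).
Nodal analysis, taking node 2 as the 0 V reference.
Source V1 fixes V_0 = 9 V.
KCL at each unknown node (sum of currents leaving = 0; resistances in Ω):
  Node 1: (V_1 - 9)/150 + (V_1 - 0)/150 = 0
Collecting terms: 0.01333 × V_1 = 0.06  =>  V_1 = 4.5 V
V_th = V_1 - V_2 = 4.5 - 0 = 4.5 V
Step 2 — R_th: zero the source — replace V1 by a short circuit (node 2 merges into node 0) — and find the resistance seen between A (node 1) and B (node 0).
Reduce the network between node 1 (A) and node 0 (B) by series/parallel combination:
  Rp1 = R1 ‖ R2 (parallel, both between nodes 0 and 1) = 1/(1/150 + 1/150) = 75 Ω
R_th = 75 Ω
I_n = V_th/R_th = 4.5/75 = 0.06 A, and R_n = R_th = 75 Ω

Final answer: I_n = 0.06 A, R_n = 75 Ω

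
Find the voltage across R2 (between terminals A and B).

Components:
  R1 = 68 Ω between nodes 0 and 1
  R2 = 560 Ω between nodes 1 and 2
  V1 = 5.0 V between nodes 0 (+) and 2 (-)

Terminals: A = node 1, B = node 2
R1 and R2 are in series across V1 (node 0 → node 1 → node 2), and the output A–B is taken across R2, so this is a voltage divider.
Series current: I = V1/(R1 + R2) = 5/(68 + 560) = 5/628 = 0.007962 A
V_R2 = I × R2 = V1 × R2/(R1 + R2) = 5 × 560/628 = 4.459 V

Final answer: 4.459 V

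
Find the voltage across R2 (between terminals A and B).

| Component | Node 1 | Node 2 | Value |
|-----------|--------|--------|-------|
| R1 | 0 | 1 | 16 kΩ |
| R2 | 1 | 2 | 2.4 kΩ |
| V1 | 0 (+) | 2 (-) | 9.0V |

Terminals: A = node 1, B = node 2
R1 and R2 are in series across V1 (node 0 → node 1 → node 2), and the output A–B is taken across R2, so this is a voltage divider.
Series current: I = V1/(R1 + R2) = 9/(16000 + 2400) = 9/18400 = 0.0004891 A
V_R2 = I × R2 = V1 × R2/(R1 + R2) = 9 × 2400/18400 = 1.174 V

Final answer: 1.174 V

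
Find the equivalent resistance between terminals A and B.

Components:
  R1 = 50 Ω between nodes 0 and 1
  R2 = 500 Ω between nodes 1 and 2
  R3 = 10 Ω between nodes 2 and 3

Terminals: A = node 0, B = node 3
Reduce the network between node 0 (A) and node 3 (B) by series/parallel combination:
  Rs1 = R1 + R2 (series, joined only at node 1) = 50 + 500 = 550 Ω
  Rs2 = R3 + Rs1 (series, joined only at node 2) = 10 + 550 = 560 Ω
R_eq = 560 Ω

Final answer: 560 Ω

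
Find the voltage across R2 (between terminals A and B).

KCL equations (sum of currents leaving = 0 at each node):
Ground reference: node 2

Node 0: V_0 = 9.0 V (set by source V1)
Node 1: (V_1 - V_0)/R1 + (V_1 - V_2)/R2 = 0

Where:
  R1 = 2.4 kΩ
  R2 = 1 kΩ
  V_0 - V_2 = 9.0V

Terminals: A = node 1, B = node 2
R1 and R2 are in series across V1 (node 0 → node 1 → node 2), and the output A–B is taken across R2, so this is a voltage divider.
Series current: I = V1/(R1 + R2) = 9/(2400 + 1000) = 9/3400 = 0.002647 A
V_R2 = I × R2 = V1 × R2/(R1 + R2) = 9 × 1000/3400 = 2.647 V

Final answer: 2.647 V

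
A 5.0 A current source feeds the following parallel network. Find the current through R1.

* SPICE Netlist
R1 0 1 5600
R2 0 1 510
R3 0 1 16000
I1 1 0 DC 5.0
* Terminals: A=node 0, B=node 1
All resistors sit directly between nodes 0 and 1, so they are in parallel and share one voltage V; the full source current 5 A splits among them.
1/R_par = 1/5600 + 1/510 + 1/16000 = 0.002202 S  =>  R_par = 454.2 Ω
V = I × R_par = 5 × 454.2 = 2271 V
I_R1 = V/R1 = 2271/5600 = 0.4055 A

Final answer: 0.4055 A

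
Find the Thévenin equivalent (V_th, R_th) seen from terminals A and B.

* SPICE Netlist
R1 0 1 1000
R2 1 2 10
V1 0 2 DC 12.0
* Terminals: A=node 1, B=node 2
Step 1 — V_th is the open-circuit voltage V_A - V_B (nothing connected across the terminals).
Nodal analysis, taking node 2 as the 0 V reference.
Source V1 fixes V_0 = 12 V.
KCL at each unknown node (sum of currents leaving = 0; resistances in Ω):
  Node 1: (V_1 - 12)/1000 + (V_1 - 0)/10 = 0
Collecting terms: 0.101 × V_1 = 0.012  =>  V_1 = 0.1188 V
V_th = V_1 - V_2 = 0.1188 - 0 = 0.1188 V
Step 2 — R_th: zero the source — replace V1 by a short circuit (node 2 merges into node 0) — and find the resistance seen between A (node 1) and B (node 0).
Reduce the network between node 1 (A) and node 0 (B) by series/parallel combination:
  Rp1 = R1 ‖ R2 (parallel, both between nodes 0 and 1) = 1/(1/1000 + 1/10) = 9.901 Ω
R_th = 9.901 Ω

Final answer: V_th = 0.1188 V, R_th = 9.901 Ω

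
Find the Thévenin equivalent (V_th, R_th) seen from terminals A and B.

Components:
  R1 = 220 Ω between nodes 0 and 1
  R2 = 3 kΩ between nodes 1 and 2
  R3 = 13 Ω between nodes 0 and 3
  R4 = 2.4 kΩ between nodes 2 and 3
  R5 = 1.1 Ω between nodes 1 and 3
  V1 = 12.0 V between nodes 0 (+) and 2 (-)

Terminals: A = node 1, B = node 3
Step 1 — V_th is the open-circuit voltage V_A - V_B (nothing connected across the terminals).
Nodal analysis, taking node 2 as the 0 V reference.
Source V1 fixes V_0 = 12 V.
KCL at each unknown node (sum of currents leaving = 0; resistances in Ω):
  Node 1: (V_1 - 12)/220 + (V_1 - 0)/3000 + (V_1 - V_3)/1.1 = 0
  Node 3: (V_3 - 12)/13 + (V_3 - 0)/2400 + (V_3 - V_1)/1.1 = 0
Collecting terms (coefficients in siemens):
  0.914·V_1 - 0.9091·V_3 = 0.05455
  0.9864·V_3 - 0.9091·V_1 = 0.9231
Determinant D = (0.914)(0.9864) - (-0.9091)(-0.9091) = 0.07512
V_1 = [(0.05455)(0.9864) - (-0.9091)(0.9231)]/D = 11.89 V
V_3 = [(0.914)(0.9231) - (0.05455)(-0.9091)]/D = 11.89 V
V_th = V_1 - V_3 = 11.89 - 11.89 = -0.003793 V
Step 2 — R_th: zero the source — replace V1 by a short circuit (node 2 merges into node 0) — and find the resistance seen between A (node 1) and B (node 3).
Reduce the network between node 1 (A) and node 3 (B) by series/parallel combination:
  Rp1 = R1 ‖ R2 (parallel, both between nodes 0 and 1) = 1/(1/220 + 1/3000) = 205 Ω
  Rp2 = R3 ‖ R4 (parallel, both between nodes 0 and 3) = 1/(1/13 + 1/2400) = 12.93 Ω
  Rs1 = Rp1 + Rp2 (series, joined only at node 0) = 205 + 12.93 = 217.9 Ω
  Rp3 = R5 ‖ Rs1 (parallel, both between nodes 1 and 3) = 1/(1/1.1 + 1/217.9) = 1.094 Ω
R_th = 1.094 Ω

Final answer: V_th = -0.003793 V, R_th = 1.094 Ω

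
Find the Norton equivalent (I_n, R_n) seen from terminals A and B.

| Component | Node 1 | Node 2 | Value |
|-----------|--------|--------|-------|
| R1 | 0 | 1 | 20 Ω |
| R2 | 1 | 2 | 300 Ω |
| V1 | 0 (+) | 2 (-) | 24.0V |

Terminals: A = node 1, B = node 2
Find the Thévenin equivalent first; then I_n = V_th/R_th and R_n = R_th.
Step 1 — V_th is the open-circuit voltage V_A - V_B (nothing connected across the terminals).
Nodal analysis, taking node 2 as the 0 V reference.
Source V1 fixes V_0 = 24 V.
KCL at each unknown node (sum of currents leaving = 0; resistances in Ω):
  Node 1: (V_1 - 24)/20 + (V_1 - 0)/300 = 0
Collecting terms: 0.05333 × V_1 = 1.2  =>  V_1 = 22.5 V
V_th = V_1 - V_2 = 22.5 - 0 = 22.5 V
Step 2 — R_th: zero the source — replace V1 by a short circuit (node 2 merges into node 0) — and find the resistance seen between A (node 1) and B (node 0).
Reduce the network between node 1 (A) and node 0 (B) by series/parallel combination:
  Rp1 = R1 ‖ R2 (parallel, both between nodes 0 and 1) = 1/(1/20 + 1/300) = 18.75 Ω
R_th = 18.75 Ω
I_n = V_th/R_th = 22.5/18.75 = 1.2 A, and R_n = R_th = 18.75 Ω

Final answer: I_n = 1.2 A, R_n = 18.75 Ω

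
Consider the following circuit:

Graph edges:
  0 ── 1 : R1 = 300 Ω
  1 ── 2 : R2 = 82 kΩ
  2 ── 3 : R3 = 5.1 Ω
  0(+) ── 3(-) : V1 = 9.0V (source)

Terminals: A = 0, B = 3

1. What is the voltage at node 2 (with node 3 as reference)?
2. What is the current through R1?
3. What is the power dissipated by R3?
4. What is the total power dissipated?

Nodal analysis, taking node 3 as the 0 V reference.
Source V1 fixes V_0 = 9 V.
KCL at each unknown node (sum of currents leaving = 0; resistances in Ω):
  Node 1: (V_1 - 9)/300 + (V_1 - V_2)/82000 = 0
  Node 2: (V_2 - V_1)/82000 + (V_2 - 0)/5.1 = 0
Collecting terms (coefficients in siemens):
  0.003346·V_1 - 0.0000122·V_2 = 0.03
  0.1961·V_2 - 0.0000122·V_1 = 0
Determinant D = (0.003346)(0.1961) - (-0.0000122)(-0.0000122) = 0.000656
V_1 = [(0.03)(0.1961) - (-0.0000122)(0)]/D = 8.967 V
V_2 = [(0.003346)(0) - (0.03)(-0.0000122)]/D = 0.0005577 V
Part 1:
  Read off the nodal solution: V_2 = 0.0005577 V
Part 2:
  I_R1 = (V_0 - V_1)/R1 = (9 - 8.967)/300 = 0.0001093 A
  Magnitude: I_R1 = 0.0001093 A
Part 3:
  I_R3 = (V_2 - V_3)/R3 = (0.0005577 - 0)/5.1 = 0.0001093 A
  P_R3 = I_R3² × R3 = (0.0001093)² × 5.1 = 0.00000006098 W
Part 4:
  Power in each resistor, P = (ΔV)²/R:
    P_R1 = (9 - 8.967)²/300 = 0.000003587 W
    P_R2 = (8.967 - 0.0005577)²/82000 = 0.0009805 W
    P_R3 = (0.0005577 - 0)²/5.1 = 0.00000006098 W
  P_total = P_R1 + P_R2 + P_R3 = 0.0009841 W

Final answers:
1. V_2 = 0.0005577 V
2. I_R1 = 0.0001093 A
3. P_R3 = 6.098e-08 W
4. P_total = 0.0009841 W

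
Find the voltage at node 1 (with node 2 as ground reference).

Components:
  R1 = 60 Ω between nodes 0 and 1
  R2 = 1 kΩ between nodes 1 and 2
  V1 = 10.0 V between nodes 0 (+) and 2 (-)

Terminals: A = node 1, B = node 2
Nodal analysis, taking node 2 as the 0 V reference.
Source V1 fixes V_0 = 10 V.
KCL at each unknown node (sum of currents leaving = 0; resistances in Ω):
  Node 1: (V_1 - 10)/60 + (V_1 - 0)/1000 = 0
Collecting terms: 0.01767 × V_1 = 0.1667  =>  V_1 = 9.434 V
The requested potential is V_1 = 9.434 V.

Final answer: V_1 = 9.434 V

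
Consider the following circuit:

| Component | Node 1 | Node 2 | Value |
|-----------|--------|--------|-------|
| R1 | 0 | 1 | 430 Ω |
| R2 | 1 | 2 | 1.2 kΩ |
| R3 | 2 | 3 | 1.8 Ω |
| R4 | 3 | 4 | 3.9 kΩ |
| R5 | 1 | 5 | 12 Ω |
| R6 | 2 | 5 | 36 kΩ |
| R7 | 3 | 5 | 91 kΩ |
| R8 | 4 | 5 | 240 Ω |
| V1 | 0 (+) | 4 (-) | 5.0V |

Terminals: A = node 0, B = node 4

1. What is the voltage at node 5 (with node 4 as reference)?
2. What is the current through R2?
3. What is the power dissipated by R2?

Nodal analysis, taking node 4 as the 0 V reference.
Source V1 fixes V_0 = 5 V.
KCL at each unknown node (sum of currents leaving = 0; resistances in Ω):
  Node 1: (V_1 - 5)/430 + (V_1 - V_2)/1200 + (V_1 - V_5)/12 = 0
  Node 2: (V_2 - V_1)/1200 + (V_2 - V_3)/1.8 + (V_2 - V_5)/36000 = 0
  Node 3: (V_3 - V_2)/1.8 + (V_3 - 0)/3900 + (V_3 - V_5)/91000 = 0
  Node 5: (V_5 - V_1)/12 + (V_5 - V_2)/36000 + (V_5 - V_3)/91000 + (V_5 - 0)/240 = 0
Collecting terms (coefficients in siemens):
  0.08649·V_1 - 0.0008333·V_2 - 0.08333·V_5 = 0.01163
  0.5564·V_2 - 0.0008333·V_1 - 0.5556·V_3 - 0.00002778·V_5 = 0
  0.5558·V_3 - 0.5556·V_2 - 0.00001099·V_5 = 0
  0.08754·V_5 - 0.08333·V_1 - 0.00002778·V_2 - 0.00001099·V_3 = 0
Solving these 4 simultaneous equations (Gaussian elimination) gives:
  V_1 = 1.791 V, V_2 = 1.382 V, V_3 = 1.381 V, V_5 = 1.706 V
Part 1:
  Read off the nodal solution: V_5 = 1.706 V
Part 2:
  I_R2 = (V_1 - V_2)/R2 = (1.791 - 1.382)/1200 = 0.0003415 A
  Magnitude: I_R2 = 0.0003415 A
Part 3:
  I_R2 = (V_1 - V_2)/R2 = (1.791 - 1.382)/1200 = 0.0003415 A
  P_R2 = I_R2² × R2 = (0.0003415)² × 1200 = 0.0001399 W

Final answers:
1. V_5 = 1.706 V
2. I_R2 = 0.0003415 A
3. P_R2 = 0.0001399 W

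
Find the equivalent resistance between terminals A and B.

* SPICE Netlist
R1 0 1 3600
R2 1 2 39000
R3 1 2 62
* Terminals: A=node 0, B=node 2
Reduce the network between node 0 (A) and node 2 (B) by series/parallel combination:
  Rp1 = R2 ‖ R3 (parallel, both between nodes 1 and 2) = 1/(1/39000 + 1/62) = 61.9 Ω
  Rs1 = R1 + Rp1 (series, joined only at node 1) = 3600 + 61.9 = 3662 Ω
R_eq = 3.662 kΩ

Final answer: 3.662 kΩ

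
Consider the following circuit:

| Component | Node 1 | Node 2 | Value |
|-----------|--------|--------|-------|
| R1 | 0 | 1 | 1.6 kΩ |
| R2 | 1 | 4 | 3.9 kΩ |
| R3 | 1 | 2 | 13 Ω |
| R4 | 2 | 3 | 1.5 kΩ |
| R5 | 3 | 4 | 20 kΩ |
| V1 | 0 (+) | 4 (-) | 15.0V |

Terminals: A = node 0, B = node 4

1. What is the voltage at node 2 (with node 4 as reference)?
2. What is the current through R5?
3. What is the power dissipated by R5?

Nodal analysis, taking node 4 as the 0 V reference.
Source V1 fixes V_0 = 15 V.
KCL at each unknown node (sum of currents leaving = 0; resistances in Ω):
  Node 1: (V_1 - 15)/1600 + (V_1 - 0)/3900 + (V_1 - V_2)/13 = 0
  Node 2: (V_2 - V_1)/13 + (V_2 - V_3)/1500 = 0
  Node 3: (V_3 - V_2)/1500 + (V_3 - 0)/20000 = 0
Collecting terms (coefficients in siemens):
  0.0778·V_1 - 0.07692·V_2 = 0.009375
  0.07759·V_2 - 0.07692·V_1 - 0.0006667·V_3 = 0
  0.0007167·V_3 - 0.0006667·V_2 = 0
Solving these 3 simultaneous equations (Gaussian elimination) gives:
  V_1 = 10.1 V, V_2 = 10.1 V, V_3 = 9.393 V
Part 1:
  Read off the nodal solution: V_2 = 10.1 V
Part 2:
  I_R5 = (V_3 - V_4)/R5 = (9.393 - 0)/20000 = 0.0004696 A
  Magnitude: I_R5 = 0.0004696 A
Part 3:
  I_R5 = (V_3 - V_4)/R5 = (9.393 - 0)/20000 = 0.0004696 A
  P_R5 = I_R5² × R5 = (0.0004696)² × 20000 = 0.004411 W

Final answers:
1. V_2 = 10.1 V
2. I_R5 = 0.0004696 A
3. P_R5 = 0.004411 W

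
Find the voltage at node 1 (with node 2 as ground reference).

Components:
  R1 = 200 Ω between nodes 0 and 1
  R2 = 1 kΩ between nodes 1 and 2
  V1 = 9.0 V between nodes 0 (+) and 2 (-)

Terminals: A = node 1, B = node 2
Nodal analysis, taking node 2 as the 0 V reference.
Source V1 fixes V_0 = 9 V.
KCL at each unknown node (sum of currents leaving = 0; resistances in Ω):
  Node 1: (V_1 - 9)/200 + (V_1 - 0)/1000 = 0
Collecting terms: 0.006 × V_1 = 0.045  =>  V_1 = 7.5 V
The requested potential is V_1 = 7.5 V.

Final answer: V_1 = 7.5 V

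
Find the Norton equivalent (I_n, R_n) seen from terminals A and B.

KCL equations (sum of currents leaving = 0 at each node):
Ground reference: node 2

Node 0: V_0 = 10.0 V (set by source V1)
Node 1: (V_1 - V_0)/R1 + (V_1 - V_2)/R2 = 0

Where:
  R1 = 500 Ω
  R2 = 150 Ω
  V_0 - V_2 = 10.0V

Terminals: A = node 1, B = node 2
Find the Thévenin equivalent first; then I_n = V_th/R_th and R_n = R_th.
Step 1 — V_th is the open-circuit voltage V_A - V_B (nothing connected across the terminals).
Nodal analysis, taking node 2 as the 0 V reference.
Source V1 fixes V_0 = 10 V.
KCL at each unknown node (sum of currents leaving = 0; resistances in Ω):
  Node 1: (V_1 - 10)/500 + (V_1 - 0)/150 = 0
Collecting terms: 0.008667 × V_1 = 0.02  =>  V_1 = 2.308 V
V_th = V_1 - V_2 = 2.308 - 0 = 2.308 V
Step 2 — R_th: zero the source — replace V1 by a short circuit (node 2 merges into node 0) — and find the resistance seen between A (node 1) and B (node 0).
Reduce the network between node 1 (A) and node 0 (B) by series/parallel combination:
  Rp1 = R1 ‖ R2 (parallel, both between nodes 0 and 1) = 1/(1/500 + 1/150) = 115.4 Ω
R_th = 115.4 Ω
I_n = V_th/R_th = 2.308/115.4 = 0.02 A, and R_n = R_th = 115.4 Ω

Final answer: I_n = 0.02 A, R_n = 115.4 Ω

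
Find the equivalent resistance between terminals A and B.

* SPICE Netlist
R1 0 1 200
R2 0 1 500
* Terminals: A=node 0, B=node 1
Reduce the network between node 0 (A) and node 1 (B) by series/parallel combination:
  Rp1 = R1 ‖ R2 (parallel, both between nodes 0 and 1) = 1/(1/200 + 1/500) = 142.9 Ω
R_eq = 142.9 Ω

Final answer: 142.9 Ω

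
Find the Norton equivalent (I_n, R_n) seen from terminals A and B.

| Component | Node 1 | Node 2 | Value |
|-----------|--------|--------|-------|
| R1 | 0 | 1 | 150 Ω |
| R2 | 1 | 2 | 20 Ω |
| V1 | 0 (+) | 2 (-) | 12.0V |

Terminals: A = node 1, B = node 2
Find the Thévenin equivalent first; then I_n = V_th/R_th and R_n = R_th.
Step 1 — V_th is the open-circuit voltage V_A - V_B (nothing connected across the terminals).
Nodal analysis, taking node 2 as the 0 V reference.
Source V1 fixes V_0 = 12 V.
KCL at each unknown node (sum of currents leaving = 0; resistances in Ω):
  Node 1: (V_1 - 12)/150 + (V_1 - 0)/20 = 0
Collecting terms: 0.05667 × V_1 = 0.08  =>  V_1 = 1.412 V
V_th = V_1 - V_2 = 1.412 - 0 = 1.412 V
Step 2 — R_th: zero the source — replace V1 by a short circuit (node 2 merges into node 0) — and find the resistance seen between A (node 1) and B (node 0).
Reduce the network between node 1 (A) and node 0 (B) by series/parallel combination:
  Rp1 = R1 ‖ R2 (parallel, both between nodes 0 and 1) = 1/(1/150 + 1/20) = 17.65 Ω
R_th = 17.65 Ω
I_n = V_th/R_th = 1.412/17.65 = 0.08 A, and R_n = R_th = 17.65 Ω

Final answer: I_n = 0.08 A, R_n = 17.65 Ω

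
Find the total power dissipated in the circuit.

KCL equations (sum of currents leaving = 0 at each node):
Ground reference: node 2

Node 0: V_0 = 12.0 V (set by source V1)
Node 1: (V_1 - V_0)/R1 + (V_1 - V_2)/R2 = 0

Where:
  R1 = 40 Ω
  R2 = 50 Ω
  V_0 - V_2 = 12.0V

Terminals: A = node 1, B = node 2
Nodal analysis, taking node 2 as the 0 V reference.
Source V1 fixes V_0 = 12 V.
KCL at each unknown node (sum of currents leaving = 0; resistances in Ω):
  Node 1: (V_1 - 12)/40 + (V_1 - 0)/50 = 0
Collecting terms: 0.045 × V_1 = 0.3  =>  V_1 = 6.667 V
Power in each resistor, P = (ΔV)²/R:
  P_R1 = (12 - 6.667)²/40 = 0.7111 W
  P_R2 = (6.667 - 0)²/50 = 0.8889 W
P_total = P_R1 + P_R2 = 1.6 W

Final answer: 1.6 W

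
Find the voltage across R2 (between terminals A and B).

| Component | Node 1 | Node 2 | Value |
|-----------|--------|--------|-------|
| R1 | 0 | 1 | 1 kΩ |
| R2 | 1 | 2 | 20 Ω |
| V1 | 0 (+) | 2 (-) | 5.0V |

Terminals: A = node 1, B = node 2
R1 and R2 are in series across V1 (node 0 → node 1 → node 2), and the output A–B is taken across R2, so this is a voltage divider.
Series current: I = V1/(R1 + R2) = 5/(1000 + 20) = 5/1020 = 0.004902 A
V_R2 = I × R2 = V1 × R2/(R1 + R2) = 5 × 20/1020 = 0.09804 V

Final answer: 0.09804 V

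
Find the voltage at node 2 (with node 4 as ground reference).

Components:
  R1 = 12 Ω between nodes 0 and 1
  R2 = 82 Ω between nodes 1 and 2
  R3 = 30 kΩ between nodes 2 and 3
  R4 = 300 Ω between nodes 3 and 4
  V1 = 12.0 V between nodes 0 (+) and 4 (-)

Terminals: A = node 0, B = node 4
Nodal analysis, taking node 4 as the 0 V reference.
Source V1 fixes V_0 = 12 V.
KCL at each unknown node (sum of currents leaving = 0; resistances in Ω):
  Node 1: (V_1 - 12)/12 + (V_1 - V_2)/82 = 0
  Node 2: (V_2 - V_1)/82 + (V_2 - V_3)/30000 = 0
  Node 3: (V_3 - V_2)/30000 + (V_3 - 0)/300 = 0
Collecting terms (coefficients in siemens):
  0.09553·V_1 - 0.0122·V_2 = 1
  0.01223·V_2 - 0.0122·V_1 - 0.00003333·V_3 = 0
  0.003367·V_3 - 0.00003333·V_2 = 0
Solving these 3 simultaneous equations (Gaussian elimination) gives:
  V_1 = 12 V, V_2 = 11.96 V, V_3 = 0.1184 V
The requested potential is V_2 = 11.96 V.

Final answer: V_2 = 11.96 V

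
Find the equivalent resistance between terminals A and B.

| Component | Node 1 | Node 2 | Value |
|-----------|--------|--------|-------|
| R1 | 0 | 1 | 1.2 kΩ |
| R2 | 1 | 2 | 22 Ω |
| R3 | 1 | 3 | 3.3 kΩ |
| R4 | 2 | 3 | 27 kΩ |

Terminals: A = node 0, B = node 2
Reduce the network between node 0 (A) and node 2 (B) by series/parallel combination:
  Rs1 = R3 + R4 (series, joined only at node 3) = 3300 + 27000 = 30300 Ω
  Rp1 = R2 ‖ Rs1 (parallel, both between nodes 1 and 2) = 1/(1/22 + 1/30300) = 21.98 Ω
  Rs2 = R1 + Rp1 (series, joined only at node 1) = 1200 + 21.98 = 1222 Ω
R_eq = 1.222 kΩ

Final answer: 1.222 kΩ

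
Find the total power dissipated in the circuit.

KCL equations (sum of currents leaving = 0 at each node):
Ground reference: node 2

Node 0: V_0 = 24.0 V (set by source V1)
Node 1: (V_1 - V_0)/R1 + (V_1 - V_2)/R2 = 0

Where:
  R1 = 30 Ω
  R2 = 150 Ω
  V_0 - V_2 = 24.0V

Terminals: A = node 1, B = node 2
Nodal analysis, taking node 2 as the 0 V reference.
Source V1 fixes V_0 = 24 V.
KCL at each unknown node (sum of currents leaving = 0; resistances in Ω):
  Node 1: (V_1 - 24)/30 + (V_1 - 0)/150 = 0
Collecting terms: 0.04 × V_1 = 0.8  =>  V_1 = 20 V
Power in each resistor, P = (ΔV)²/R:
  P_R1 = (24 - 20)²/30 = 0.5333 W
  P_R2 = (20 - 0)²/150 = 2.667 W
P_total = P_R1 + P_R2 = 3.2 W

Final answer: 3.2 W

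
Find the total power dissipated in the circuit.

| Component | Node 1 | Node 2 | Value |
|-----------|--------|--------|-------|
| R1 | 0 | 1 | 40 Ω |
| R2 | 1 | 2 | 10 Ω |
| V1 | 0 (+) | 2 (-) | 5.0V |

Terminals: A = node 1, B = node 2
Nodal analysis, taking node 2 as the 0 V reference.
Source V1 fixes V_0 = 5 V.
KCL at each unknown node (sum of currents leaving = 0; resistances in Ω):
  Node 1: (V_1 - 5)/40 + (V_1 - 0)/10 = 0
Collecting terms: 0.125 × V_1 = 0.125  =>  V_1 = 1 V
Power in each resistor, P = (ΔV)²/R:
  P_R1 = (5 - 1)²/40 = 0.4 W
  P_R2 = (1 - 0)²/10 = 0.1 W
P_total = P_R1 + P_R2 = 0.5 W

Final answer: 0.5 W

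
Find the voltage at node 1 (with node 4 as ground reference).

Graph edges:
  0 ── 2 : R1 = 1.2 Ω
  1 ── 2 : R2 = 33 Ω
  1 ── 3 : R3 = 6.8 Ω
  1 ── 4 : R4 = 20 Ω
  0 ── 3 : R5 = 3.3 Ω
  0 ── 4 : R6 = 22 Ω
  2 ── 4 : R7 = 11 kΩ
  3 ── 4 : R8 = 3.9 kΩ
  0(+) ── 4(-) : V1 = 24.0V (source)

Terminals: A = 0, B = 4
Nodal analysis, taking node 4 as the 0 V reference.
Source V1 fixes V_0 = 24 V.
KCL at each unknown node (sum of currents leaving = 0; resistances in Ω):
  Node 1: (V_1 - V_2)/33 + (V_1 - V_3)/6.8 + (V_1 - 0)/20 = 0
  Node 2: (V_2 - 24)/1.2 + (V_2 - V_1)/33 + (V_2 - 0)/11000 = 0
  Node 3: (V_3 - V_1)/6.8 + (V_3 - 24)/3.3 + (V_3 - 0)/3900 = 0
Collecting terms (coefficients in siemens):
  0.2274·V_1 - 0.0303·V_2 - 0.1471·V_3 = 0
  0.8637·V_2 - 0.0303·V_1 = 20
  0.4503·V_3 - 0.1471·V_1 = 7.273
Solving these 3 simultaneous equations (Gaussian elimination) gives:
  V_1 = 17.26 V, V_2 = 23.76 V, V_3 = 21.78 V
The requested potential is V_1 = 17.26 V.

Final answer: V_1 = 17.26 V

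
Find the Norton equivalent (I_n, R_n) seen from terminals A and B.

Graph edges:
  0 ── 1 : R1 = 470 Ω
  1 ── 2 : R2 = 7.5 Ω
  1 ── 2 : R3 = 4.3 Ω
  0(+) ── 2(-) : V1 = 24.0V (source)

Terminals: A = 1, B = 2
Find the Thévenin equivalent first; then I_n = V_th/R_th and R_n = R_th.
Step 1 — V_th is the open-circuit voltage V_A - V_B (nothing connected across the terminals).
Nodal analysis, taking node 2 as the 0 V reference.
Source V1 fixes V_0 = 24 V.
KCL at each unknown node (sum of currents leaving = 0; resistances in Ω):
  Node 1: (V_1 - 24)/470 + (V_1 - 0)/7.5 + (V_1 - 0)/4.3 = 0
Collecting terms: 0.368 × V_1 = 0.05106  =>  V_1 = 0.1388 V
V_th = V_1 - V_2 = 0.1388 - 0 = 0.1388 V
Step 2 — R_th: zero the source — replace V1 by a short circuit (node 2 merges into node 0) — and find the resistance seen between A (node 1) and B (node 0).
Reduce the network between node 1 (A) and node 0 (B) by series/parallel combination:
  Rp1 = R1 ‖ R2 ‖ R3 (parallel, all between nodes 0 and 1) = 1/(1/470 + 1/7.5 + 1/4.3) = 2.717 Ω
R_th = 2.717 Ω
I_n = V_th/R_th = 0.1388/2.717 = 0.05106 A, and R_n = R_th = 2.717 Ω

Final answer: I_n = 0.05106 A, R_n = 2.717 Ω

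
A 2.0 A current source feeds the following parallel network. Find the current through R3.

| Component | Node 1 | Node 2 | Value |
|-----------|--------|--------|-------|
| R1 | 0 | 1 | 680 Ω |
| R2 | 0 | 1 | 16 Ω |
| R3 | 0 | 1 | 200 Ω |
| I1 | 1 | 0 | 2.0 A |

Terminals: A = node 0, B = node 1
All resistors sit directly between nodes 0 and 1, so they are in parallel and share one voltage V; the full source current 2 A splits among them.
1/R_par = 1/680 + 1/16 + 1/200 = 0.06897 S  =>  R_par = 14.5 Ω
V = I × R_par = 2 × 14.5 = 29 V
I_R3 = V/R3 = 29/200 = 0.145 A

Final answer: 0.145 A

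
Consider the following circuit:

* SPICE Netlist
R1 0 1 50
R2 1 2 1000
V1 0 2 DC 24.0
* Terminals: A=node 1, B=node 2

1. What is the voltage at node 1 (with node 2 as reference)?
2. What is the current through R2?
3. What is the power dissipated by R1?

Nodal analysis, taking node 2 as the 0 V reference.
Source V1 fixes V_0 = 24 V.
KCL at each unknown node (sum of currents leaving = 0; resistances in Ω):
  Node 1: (V_1 - 24)/50 + (V_1 - 0)/1000 = 0
Collecting terms: 0.021 × V_1 = 0.48  =>  V_1 = 22.86 V
Part 1:
  Read off the nodal solution: V_1 = 22.86 V
Part 2:
  I_R2 = (V_1 - V_2)/R2 = (22.86 - 0)/1000 = 0.02286 A
  Magnitude: I_R2 = 0.02286 A
Part 3:
  I_R1 = (V_0 - V_1)/R1 = (24 - 22.86)/50 = 0.02286 A
  P_R1 = I_R1² × R1 = (0.02286)² × 50 = 0.02612 W

Final answers:
1. V_1 = 22.86 V
2. I_R2 = 0.02286 A
3. P_R1 = 0.02612 W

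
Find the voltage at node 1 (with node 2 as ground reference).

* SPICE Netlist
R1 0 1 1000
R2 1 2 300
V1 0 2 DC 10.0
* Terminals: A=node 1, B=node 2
Nodal analysis, taking node 2 as the 0 V reference.
Source V1 fixes V_0 = 10 V.
KCL at each unknown node (sum of currents leaving = 0; resistances in Ω):
  Node 1: (V_1 - 10)/1000 + (V_1 - 0)/300 = 0
Collecting terms: 0.004333 × V_1 = 0.01  =>  V_1 = 2.308 V
The requested potential is V_1 = 2.308 V.

Final answer: V_1 = 2.308 V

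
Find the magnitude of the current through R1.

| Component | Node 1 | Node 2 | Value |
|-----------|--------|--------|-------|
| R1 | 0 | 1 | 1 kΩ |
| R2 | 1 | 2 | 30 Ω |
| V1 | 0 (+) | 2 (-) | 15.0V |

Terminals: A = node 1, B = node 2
Nodal analysis, taking node 2 as the 0 V reference.
Source V1 fixes V_0 = 15 V.
KCL at each unknown node (sum of currents leaving = 0; resistances in Ω):
  Node 1: (V_1 - 15)/1000 + (V_1 - 0)/30 = 0
Collecting terms: 0.03433 × V_1 = 0.015  =>  V_1 = 0.4369 V
I_R1 = (V_0 - V_1)/R1 = (15 - 0.4369)/1000 = 0.01456 A
|I_R1| = 0.01456 A

Final answer: |I_R1| = 0.01456 A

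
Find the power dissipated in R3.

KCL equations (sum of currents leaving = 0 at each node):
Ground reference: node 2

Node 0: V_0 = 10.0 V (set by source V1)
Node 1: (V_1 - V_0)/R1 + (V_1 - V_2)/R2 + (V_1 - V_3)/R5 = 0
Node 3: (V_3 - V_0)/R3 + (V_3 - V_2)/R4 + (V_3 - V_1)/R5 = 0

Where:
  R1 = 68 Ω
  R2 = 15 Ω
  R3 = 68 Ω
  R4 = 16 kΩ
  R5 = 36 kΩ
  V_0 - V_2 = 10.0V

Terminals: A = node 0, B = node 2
Nodal analysis, taking node 2 as the 0 V reference.
Source V1 fixes V_0 = 10 V.
KCL at each unknown node (sum of currents leaving = 0; resistances in Ω):
  Node 1: (V_1 - 10)/68 + (V_1 - 0)/15 + (V_1 - V_3)/36000 = 0
  Node 3: (V_3 - 10)/68 + (V_3 - 0)/16000 + (V_3 - V_1)/36000 = 0
Collecting terms (coefficients in siemens):
  0.0814·V_1 - 0.00002778·V_3 = 0.1471
  0.0148·V_3 - 0.00002778·V_1 = 0.1471
Determinant D = (0.0814)(0.0148) - (-0.00002778)(-0.00002778) = 0.001204
V_1 = [(0.1471)(0.0148) - (-0.00002778)(0.1471)]/D = 1.81 V
V_3 = [(0.0814)(0.1471) - (0.1471)(-0.00002778)]/D = 9.942 V
I_R3 = (V_0 - V_3)/R3 = (10 - 9.942)/68 = 0.0008473 A
P_R3 = I_R3² × R3 = (0.0008473)² × 68 = 0.00004882 W

Final answer: 4.882e-05 W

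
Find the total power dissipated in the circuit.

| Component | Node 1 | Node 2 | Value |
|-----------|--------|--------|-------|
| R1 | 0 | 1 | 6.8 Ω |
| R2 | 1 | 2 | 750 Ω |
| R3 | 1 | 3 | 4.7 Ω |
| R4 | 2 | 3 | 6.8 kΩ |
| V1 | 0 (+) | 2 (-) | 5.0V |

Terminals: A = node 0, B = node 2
Nodal analysis, taking node 2 as the 0 V reference.
Source V1 fixes V_0 = 5 V.
KCL at each unknown node (sum of currents leaving = 0; resistances in Ω):
  Node 1: (V_1 - 5)/6.8 + (V_1 - 0)/750 + (V_1 - V_3)/4.7 = 0
  Node 3: (V_3 - V_1)/4.7 + (V_3 - 0)/6800 = 0
Collecting terms (coefficients in siemens):
  0.3612·V_1 - 0.2128·V_3 = 0.7353
  0.2129·V_3 - 0.2128·V_1 = 0
Determinant D = (0.3612)(0.2129) - (-0.2128)(-0.2128) = 0.03163
V_1 = [(0.7353)(0.2129) - (-0.2128)(0)]/D = 4.95 V
V_3 = [(0.3612)(0) - (0.7353)(-0.2128)]/D = 4.947 V
Power in each resistor, P = (ΔV)²/R:
  P_R1 = (5 - 4.95)²/6.8 = 0.0003651 W
  P_R2 = (4.95 - 0)²/750 = 0.03267 W
  P_R3 = (4.95 - 4.947)²/4.7 = 0.000002487 W
  P_R4 = (0 - 4.947)²/6800 = 0.003599 W
P_total = P_R1 + P_R2 + P_R3 + P_R4 = 0.03664 W

Final answer: 0.03664 W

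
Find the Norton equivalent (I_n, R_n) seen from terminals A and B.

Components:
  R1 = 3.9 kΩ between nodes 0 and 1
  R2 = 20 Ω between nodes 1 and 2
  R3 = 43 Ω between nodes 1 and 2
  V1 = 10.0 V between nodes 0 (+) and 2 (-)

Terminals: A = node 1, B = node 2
Find the Thévenin equivalent first; then I_n = V_th/R_th and R_n = R_th.
Step 1 — V_th is the open-circuit voltage V_A - V_B (nothing connected across the terminals).
Nodal analysis, taking node 2 as the 0 V reference.
Source V1 fixes V_0 = 10 V.
KCL at each unknown node (sum of currents leaving = 0; resistances in Ω):
  Node 1: (V_1 - 10)/3900 + (V_1 - 0)/20 + (V_1 - 0)/43 = 0
Collecting terms: 0.07351 × V_1 = 0.002564  =>  V_1 = 0.03488 V
V_th = V_1 - V_2 = 0.03488 - 0 = 0.03488 V
Step 2 — R_th: zero the source — replace V1 by a short circuit (node 2 merges into node 0) — and find the resistance seen between A (node 1) and B (node 0).
Reduce the network between node 1 (A) and node 0 (B) by series/parallel combination:
  Rp1 = R1 ‖ R2 ‖ R3 (parallel, all between nodes 0 and 1) = 1/(1/3900 + 1/20 + 1/43) = 13.6 Ω
R_th = 13.6 Ω
I_n = V_th/R_th = 0.03488/13.6 = 0.002564 A, and R_n = R_th = 13.6 Ω

Final answer: I_n = 0.002564 A, R_n = 13.6 Ω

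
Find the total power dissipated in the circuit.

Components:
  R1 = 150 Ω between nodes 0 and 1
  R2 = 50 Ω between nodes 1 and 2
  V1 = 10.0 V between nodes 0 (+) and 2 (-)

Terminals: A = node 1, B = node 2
Nodal analysis, taking node 2 as the 0 V reference.
Source V1 fixes V_0 = 10 V.
KCL at each unknown node (sum of currents leaving = 0; resistances in Ω):
  Node 1: (V_1 - 10)/150 + (V_1 - 0)/50 = 0
Collecting terms: 0.02667 × V_1 = 0.06667  =>  V_1 = 2.5 V
Power in each resistor, P = (ΔV)²/R:
  P_R1 = (10 - 2.5)²/150 = 0.375 W
  P_R2 = (2.5 - 0)²/50 = 0.125 W
P_total = P_R1 + P_R2 = 0.5 W

Final answer: 0.5 W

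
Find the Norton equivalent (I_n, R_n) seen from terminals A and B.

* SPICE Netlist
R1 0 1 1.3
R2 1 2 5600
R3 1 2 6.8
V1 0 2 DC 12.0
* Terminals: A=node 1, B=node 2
Find the Thévenin equivalent first; then I_n = V_th/R_th and R_n = R_th.
Step 1 — V_th is the open-circuit voltage V_A - V_B (nothing connected across the terminals).
Nodal analysis, taking node 2 as the 0 V reference.
Source V1 fixes V_0 = 12 V.
KCL at each unknown node (sum of currents leaving = 0; resistances in Ω):
  Node 1: (V_1 - 12)/1.3 + (V_1 - 0)/5600 + (V_1 - 0)/6.8 = 0
Collecting terms: 0.9165 × V_1 = 9.231  =>  V_1 = 10.07 V
V_th = V_1 - V_2 = 10.07 - 0 = 10.07 V
Step 2 — R_th: zero the source — replace V1 by a short circuit (node 2 merges into node 0) — and find the resistance seen between A (node 1) and B (node 0).
Reduce the network between node 1 (A) and node 0 (B) by series/parallel combination:
  Rp1 = R1 ‖ R2 ‖ R3 (parallel, all between nodes 0 and 1) = 1/(1/1.3 + 1/5600 + 1/6.8) = 1.091 Ω
R_th = 1.091 Ω
I_n = V_th/R_th = 10.07/1.091 = 9.231 A, and R_n = R_th = 1.091 Ω

Final answer: I_n = 9.231 A, R_n = 1.091 Ω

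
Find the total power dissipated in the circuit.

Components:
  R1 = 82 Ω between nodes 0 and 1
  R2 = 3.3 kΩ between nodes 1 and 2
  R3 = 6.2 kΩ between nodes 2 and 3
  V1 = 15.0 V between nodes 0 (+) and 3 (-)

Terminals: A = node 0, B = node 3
Nodal analysis, taking node 3 as the 0 V reference.
Source V1 fixes V_0 = 15 V.
KCL at each unknown node (sum of currents leaving = 0; resistances in Ω):
  Node 1: (V_1 - 15)/82 + (V_1 - V_2)/3300 = 0
  Node 2: (V_2 - V_1)/3300 + (V_2 - 0)/6200 = 0
Collecting terms (coefficients in siemens):
  0.0125·V_1 - 0.000303·V_2 = 0.1829
  0.0004643·V_2 - 0.000303·V_1 = 0
Determinant D = (0.0125)(0.0004643) - (-0.000303)(-0.000303) = 0.000005711
V_1 = [(0.1829)(0.0004643) - (-0.000303)(0)]/D = 14.87 V
V_2 = [(0.0125)(0) - (0.1829)(-0.000303)]/D = 9.706 V
Power in each resistor, P = (ΔV)²/R:
  P_R1 = (15 - 14.87)²/82 = 0.0002009 W
  P_R2 = (14.87 - 9.706)²/3300 = 0.008087 W
  P_R3 = (9.706 - 0)²/6200 = 0.01519 W
P_total = P_R1 + P_R2 + P_R3 = 0.02348 W

Final answer: 0.02348 W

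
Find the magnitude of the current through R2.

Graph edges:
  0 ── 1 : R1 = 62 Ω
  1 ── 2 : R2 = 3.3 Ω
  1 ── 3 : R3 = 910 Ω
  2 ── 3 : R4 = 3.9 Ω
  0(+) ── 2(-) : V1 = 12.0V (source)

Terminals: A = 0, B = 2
Nodal analysis, taking node 2 as the 0 V reference.
Source V1 fixes V_0 = 12 V.
KCL at each unknown node (sum of currents leaving = 0; resistances in Ω):
  Node 1: (V_1 - 12)/62 + (V_1 - 0)/3.3 + (V_1 - V_3)/910 = 0
  Node 3: (V_3 - V_1)/910 + (V_3 - 0)/3.9 = 0
Collecting terms (coefficients in siemens):
  0.3203·V_1 - 0.001099·V_3 = 0.1935
  0.2575·V_3 - 0.001099·V_1 = 0
Determinant D = (0.3203)(0.2575) - (-0.001099)(-0.001099) = 0.08247
V_1 = [(0.1935)(0.2575) - (-0.001099)(0)]/D = 0.6044 V
V_3 = [(0.3203)(0) - (0.1935)(-0.001099)]/D = 0.002579 V
I_R2 = (V_1 - V_2)/R2 = (0.6044 - 0)/3.3 = 0.1831 A
|I_R2| = 0.1831 A

Final answer: |I_R2| = 0.1831 A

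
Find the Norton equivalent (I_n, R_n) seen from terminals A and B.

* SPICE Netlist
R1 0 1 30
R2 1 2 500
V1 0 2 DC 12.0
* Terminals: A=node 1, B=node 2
Find the Thévenin equivalent first; then I_n = V_th/R_th and R_n = R_th.
Step 1 — V_th is the open-circuit voltage V_A - V_B (nothing connected across the terminals).
Nodal analysis, taking node 2 as the 0 V reference.
Source V1 fixes V_0 = 12 V.
KCL at each unknown node (sum of currents leaving = 0; resistances in Ω):
  Node 1: (V_1 - 12)/30 + (V_1 - 0)/500 = 0
Collecting terms: 0.03533 × V_1 = 0.4  =>  V_1 = 11.32 V
V_th = V_1 - V_2 = 11.32 - 0 = 11.32 V
Step 2 — R_th: zero the source — replace V1 by a short circuit (node 2 merges into node 0) — and find the resistance seen between A (node 1) and B (node 0).
Reduce the network between node 1 (A) and node 0 (B) by series/parallel combination:
  Rp1 = R1 ‖ R2 (parallel, both between nodes 0 and 1) = 1/(1/30 + 1/500) = 28.3 Ω
R_th = 28.3 Ω
I_n = V_th/R_th = 11.32/28.3 = 0.4 A, and R_n = R_th = 28.3 Ω

Final answer: I_n = 0.4 A, R_n = 28.3 Ω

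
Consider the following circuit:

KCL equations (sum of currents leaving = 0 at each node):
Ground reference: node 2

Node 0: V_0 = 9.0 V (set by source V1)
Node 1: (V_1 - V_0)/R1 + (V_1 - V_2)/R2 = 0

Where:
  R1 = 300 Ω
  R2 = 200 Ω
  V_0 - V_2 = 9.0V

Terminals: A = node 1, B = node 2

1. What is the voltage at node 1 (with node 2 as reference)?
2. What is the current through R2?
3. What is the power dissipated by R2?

Nodal analysis, taking node 2 as the 0 V reference.
Source V1 fixes V_0 = 9 V.
KCL at each unknown node (sum of currents leaving = 0; resistances in Ω):
  Node 1: (V_1 - 9)/300 + (V_1 - 0)/200 = 0
Collecting terms: 0.008333 × V_1 = 0.03  =>  V_1 = 3.6 V
Part 1:
  Read off the nodal solution: V_1 = 3.6 V
Part 2:
  I_R2 = (V_1 - V_2)/R2 = (3.6 - 0)/200 = 0.018 A
  Magnitude: I_R2 = 0.018 A
Part 3:
  I_R2 = (V_1 - V_2)/R2 = (3.6 - 0)/200 = 0.018 A
  P_R2 = I_R2² × R2 = (0.018)² × 200 = 0.0648 W

Final answers:
1. V_1 = 3.6 V
2. I_R2 = 0.018 A
3. P_R2 = 0.0648 W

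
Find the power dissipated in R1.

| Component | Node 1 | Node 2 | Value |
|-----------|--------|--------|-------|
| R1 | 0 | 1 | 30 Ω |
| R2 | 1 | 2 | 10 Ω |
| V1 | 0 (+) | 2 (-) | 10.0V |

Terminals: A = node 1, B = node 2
Nodal analysis, taking node 2 as the 0 V reference.
Source V1 fixes V_0 = 10 V.
KCL at each unknown node (sum of currents leaving = 0; resistances in Ω):
  Node 1: (V_1 - 10)/30 + (V_1 - 0)/10 = 0
Collecting terms: 0.1333 × V_1 = 0.3333  =>  V_1 = 2.5 V
I_R1 = (V_0 - V_1)/R1 = (10 - 2.5)/30 = 0.25 A
P_R1 = I_R1² × R1 = (0.25)² × 30 = 1.875 W

Final answer: 1.875 W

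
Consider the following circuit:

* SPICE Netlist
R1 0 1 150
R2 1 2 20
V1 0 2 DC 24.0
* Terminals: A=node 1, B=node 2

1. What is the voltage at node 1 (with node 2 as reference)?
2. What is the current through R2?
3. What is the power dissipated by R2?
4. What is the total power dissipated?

Nodal analysis, taking node 2 as the 0 V reference.
Source V1 fixes V_0 = 24 V.
KCL at each unknown node (sum of currents leaving = 0; resistances in Ω):
  Node 1: (V_1 - 24)/150 + (V_1 - 0)/20 = 0
Collecting terms: 0.05667 × V_1 = 0.16  =>  V_1 = 2.824 V
Part 1:
  Read off the nodal solution: V_1 = 2.824 V
Part 2:
  I_R2 = (V_1 - V_2)/R2 = (2.824 - 0)/20 = 0.1412 A
  Magnitude: I_R2 = 0.1412 A
Part 3:
  I_R2 = (V_1 - V_2)/R2 = (2.824 - 0)/20 = 0.1412 A
  P_R2 = I_R2² × R2 = (0.1412)² × 20 = 0.3986 W
Part 4:
  Power in each resistor, P = (ΔV)²/R:
    P_R1 = (24 - 2.824)²/150 = 2.99 W
    P_R2 = (2.824 - 0)²/20 = 0.3986 W
  P_total = P_R1 + P_R2 = 3.388 W

Final answers:
1. V_1 = 2.824 V
2. I_R2 = 0.1412 A
3. P_R2 = 0.3986 W
4. P_total = 3.388 W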